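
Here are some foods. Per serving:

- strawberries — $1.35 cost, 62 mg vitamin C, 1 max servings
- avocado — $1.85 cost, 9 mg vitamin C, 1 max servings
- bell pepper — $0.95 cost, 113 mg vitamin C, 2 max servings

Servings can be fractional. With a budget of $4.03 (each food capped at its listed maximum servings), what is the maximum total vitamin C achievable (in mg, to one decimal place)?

291.8 mg

Vitamin C per dollar: bell pepper 118.9, strawberries 45.93, avocado 4.865.
Take 2 servings of bell pepper: spends $1.90, +226.0 mg vitamin C (running total 226.0 mg).
Take 1 serving of strawberries: spends $1.35, +62.0 mg vitamin C (running total 288.0 mg).
Take 0.4216 servings of avocado: spends $0.78, +3.8 mg vitamin C (running total 291.8 mg).
Filling greedily by vitamin C-per-dollar is optimal for one linear limit, giving 291.8 mg.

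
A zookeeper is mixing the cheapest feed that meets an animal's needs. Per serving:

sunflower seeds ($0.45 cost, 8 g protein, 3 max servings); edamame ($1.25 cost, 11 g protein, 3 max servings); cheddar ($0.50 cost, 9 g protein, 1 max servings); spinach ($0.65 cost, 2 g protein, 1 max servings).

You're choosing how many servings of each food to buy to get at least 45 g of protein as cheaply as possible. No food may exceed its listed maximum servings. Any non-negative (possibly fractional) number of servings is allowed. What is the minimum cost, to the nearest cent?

Cost per g of protein: cheddar $0.0556, sunflower seeds $0.0563, edamame $0.1136, spinach $0.3250.
Take 1 serving of cheddar: +9.0 g protein for $0.50 (total $0.50, still need 36.0 g).
Take 3 servings of sunflower seeds: +24.0 g protein for $1.35 (total $1.85, still need 12.0 g).
Take 1.091 servings of edamame: +12.0 g protein for $1.36 (total $3.21, still need 0.0 g).
Filling from the cheapest source first is optimal under one linear minimum: $3.21.

$3.21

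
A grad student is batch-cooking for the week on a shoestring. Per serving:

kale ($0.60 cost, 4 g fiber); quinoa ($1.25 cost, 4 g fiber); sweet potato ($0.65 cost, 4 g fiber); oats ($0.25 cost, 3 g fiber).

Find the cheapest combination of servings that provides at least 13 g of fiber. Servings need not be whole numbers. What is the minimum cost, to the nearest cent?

Cost per g of fiber: oats $0.0833, kale $0.1500, sweet potato $0.1625, quinoa $0.3125.
With no serving limits, use only oats: 13 g / 3 g = 4.333 servings × $0.25 = $1.08.

$1.08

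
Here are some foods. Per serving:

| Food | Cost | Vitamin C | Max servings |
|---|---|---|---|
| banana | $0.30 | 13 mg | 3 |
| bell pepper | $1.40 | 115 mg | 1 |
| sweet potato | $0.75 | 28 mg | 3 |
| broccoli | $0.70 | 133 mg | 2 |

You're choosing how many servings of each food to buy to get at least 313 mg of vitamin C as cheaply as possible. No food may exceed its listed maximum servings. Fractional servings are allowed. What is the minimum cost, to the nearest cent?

Cost per mg of vitamin C: broccoli $0.0053, bell pepper $0.0122, banana $0.0231, sweet potato $0.0268.
Take 2 servings of broccoli: +266.0 mg vitamin C for $1.40 (total $1.40, still need 47.0 mg).
Take 0.4087 servings of bell pepper: +47.0 mg vitamin C for $0.57 (total $1.97, still need 0.0 mg).
Greedy by cheapest-per-mg is optimal for a single linear constraint, so the minimum cost is $1.97.

$1.97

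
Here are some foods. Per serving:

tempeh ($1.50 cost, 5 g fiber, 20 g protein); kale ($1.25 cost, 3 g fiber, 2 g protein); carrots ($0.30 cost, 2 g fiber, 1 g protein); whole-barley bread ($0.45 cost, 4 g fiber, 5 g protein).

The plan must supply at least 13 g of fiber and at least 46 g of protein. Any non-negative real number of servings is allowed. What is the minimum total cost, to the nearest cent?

$3.49

tempeh only: max(13/5, 46/20) = 2.6 servings → $3.90.
kale only: max(13/3, 46/2) = 23 servings → $28.75.
carrots only: max(13/2, 46/1) = 46 servings → $13.80.
whole-barley bread only: max(13/4, 46/5) = 9.2 servings → $4.14.
tempeh + kale with both tight: 2.24 servings and 0.6 servings → $4.11.
tempeh + carrots with both tight: 2.257 servings and 0.8571 servings → $3.64.
tempeh + whole-barley bread with both tight: 2.164 servings and 0.5455 servings → $3.49.
kale + carrots with both targets exact would need a negative amount; discard.
kale + whole-barley bread with both targets exact would need a negative amount; discard.
carrots + whole-barley bread: the both-tight solution has a negative serving — not a feasible corner.
The minimum over all feasible corners is $3.49.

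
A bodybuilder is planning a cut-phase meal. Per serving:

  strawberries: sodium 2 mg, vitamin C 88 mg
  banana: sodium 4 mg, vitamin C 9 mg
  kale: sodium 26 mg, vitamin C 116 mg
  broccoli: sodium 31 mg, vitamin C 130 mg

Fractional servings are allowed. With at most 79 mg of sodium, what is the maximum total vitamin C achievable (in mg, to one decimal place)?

3476.0 mg

Vitamin C per mg sodium: strawberries 44, kale 4.462, broccoli 4.194, banana 2.25.
With no serving limits, spend the whole sodium allowance on strawberries: 79 mg / 2 mg × 88 mg = 3476.0 mg.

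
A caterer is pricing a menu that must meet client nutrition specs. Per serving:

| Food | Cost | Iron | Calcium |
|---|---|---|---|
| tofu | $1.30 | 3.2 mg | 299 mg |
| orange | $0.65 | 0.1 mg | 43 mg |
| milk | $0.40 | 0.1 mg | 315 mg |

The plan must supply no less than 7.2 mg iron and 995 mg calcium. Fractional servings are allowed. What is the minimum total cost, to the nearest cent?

$3.30

For a min-cost LP with two ≥-constraints, a basic feasible solution has at most two positive variables.
tofu only: max(7.2/3.2, 995/299) = 3.328 servings → $4.33.
orange only: max(7.2/0.1, 995/43) = 72 servings → $46.80.
milk only: max(7.2/0.1, 995/315) = 72 servings → $28.80.
tofu + orange with both tight: 1.951 servings and 9.575 servings → $8.76.
tofu + milk with both tight: 2.217 servings and 1.054 servings → $3.30.
orange + milk with both targets exact would need a negative amount; discard.
The minimum over all feasible corners is $3.30.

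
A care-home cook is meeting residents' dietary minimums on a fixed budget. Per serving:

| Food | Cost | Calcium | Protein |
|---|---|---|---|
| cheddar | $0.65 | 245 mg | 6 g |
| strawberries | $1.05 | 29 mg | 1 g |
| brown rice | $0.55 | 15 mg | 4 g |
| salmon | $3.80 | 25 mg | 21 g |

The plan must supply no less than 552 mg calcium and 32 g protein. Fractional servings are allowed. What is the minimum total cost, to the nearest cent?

$3.47

For a min-cost LP with two ≥-constraints, a basic feasible solution has at most two positive variables.
cheddar only: max(552/245, 32/6) = 5.333 servings → $3.47.
strawberries only: max(552/29, 32/1) = 32 servings → $33.60.
brown rice only: max(552/15, 32/4) = 36.8 servings → $20.24.
salmon only: max(552/25, 32/21) = 22.08 servings → $83.90.
cheddar + strawberries with both targets exact would need a negative amount; discard.
cheddar + brown rice with both tight: 1.942 servings and 5.088 servings → $4.06.
cheddar + salmon with both tight: 2.161 servings and 0.9065 servings → $4.85.
strawberries + brown rice with both tight: 17.11 servings and 3.723 servings → $20.01.
strawberries + salmon with both tight: 18.48 servings and 0.6438 servings → $21.85.
brown rice + salmon with both targets exact would need a negative amount; discard.
The minimum over all feasible corners is $3.47.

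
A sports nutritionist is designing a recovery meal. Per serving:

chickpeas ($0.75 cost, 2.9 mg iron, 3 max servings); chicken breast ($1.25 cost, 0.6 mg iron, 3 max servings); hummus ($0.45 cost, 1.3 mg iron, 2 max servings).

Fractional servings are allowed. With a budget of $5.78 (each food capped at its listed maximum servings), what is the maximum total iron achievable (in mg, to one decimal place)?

12.6 mg

Iron per dollar: chickpeas 3.867, hummus 2.889, chicken breast 0.48.
Take 3 servings of chickpeas: spends $2.25, +8.7 mg iron (running total 8.7 mg).
Take 2 servings of hummus: spends $0.90, +2.6 mg iron (running total 11.3 mg).
Take 2.104 servings of chicken breast: spends $2.63, +1.3 mg iron (running total 12.6 mg).
Filling greedily by iron-per-dollar is optimal for one linear limit, giving 12.6 mg.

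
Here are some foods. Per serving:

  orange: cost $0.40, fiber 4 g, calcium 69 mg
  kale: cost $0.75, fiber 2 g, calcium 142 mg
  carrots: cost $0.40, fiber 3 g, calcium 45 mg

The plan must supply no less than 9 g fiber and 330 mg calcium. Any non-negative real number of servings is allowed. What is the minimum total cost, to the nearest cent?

orange only: max(9/4, 330/69) = 4.783 servings → $1.91.
kale only: max(9/2, 330/142) = 4.5 servings → $3.38.
carrots only: max(9/3, 330/45) = 7.333 servings → $2.93.
orange + kale with both tight: 1.437 servings and 1.626 servings → $1.79.
orange + carrots: intersection lies outside the first quadrant.
kale + carrots with both tight: 1.741 servings and 1.839 servings → $2.04.
Cheapest feasible corner: $1.79.

$1.79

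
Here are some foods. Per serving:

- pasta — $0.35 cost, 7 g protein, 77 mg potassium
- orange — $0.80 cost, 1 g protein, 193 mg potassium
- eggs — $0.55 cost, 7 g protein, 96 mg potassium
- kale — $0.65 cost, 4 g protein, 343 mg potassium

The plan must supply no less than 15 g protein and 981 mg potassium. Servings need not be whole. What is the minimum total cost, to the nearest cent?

$1.98

For a min-cost LP with two ≥-constraints, a basic feasible solution has at most two positive variables.
pasta only: max(15/7, 981/77) = 12.74 servings → $4.46.
orange only: max(15/1, 981/193) = 15 servings → $12.00.
eggs only: max(15/7, 981/96) = 10.22 servings → $5.62.
kale only: max(15/4, 981/343) = 3.75 servings → $2.44.
pasta + orange with both tight: 1.502 servings and 4.484 servings → $4.11.
pasta + eggs with both targets exact would need a negative amount; discard.
pasta + kale with both tight: 0.5834 servings and 2.729 servings → $1.98.
orange + eggs with both tight: 4.324 servings and 1.525 servings → $4.30.
orange + kale: intersection lies outside the first quadrant.
eggs + kale with both tight: 0.6054 servings and 2.691 servings → $2.08.
The minimum over all feasible corners is $1.98.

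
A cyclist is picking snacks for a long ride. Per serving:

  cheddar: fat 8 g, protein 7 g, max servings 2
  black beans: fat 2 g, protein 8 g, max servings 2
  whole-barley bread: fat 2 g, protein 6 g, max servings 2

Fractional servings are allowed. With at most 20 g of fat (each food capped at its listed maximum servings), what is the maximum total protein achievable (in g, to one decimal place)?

Protein per g fat: black beans 4, whole-barley bread 3, cheddar 0.875.
Take 2 servings of black beans: uses 4 g fat, +16.0 g protein (running total 16.0 g).
Take 2 servings of whole-barley bread: uses 4 g fat, +12.0 g protein (running total 28.0 g).
Take 1.5 servings of cheddar: uses 12 g fat, +10.5 g protein (running total 38.5 g).
Filling greedily by protein-per-g fat is optimal for one linear limit, giving 38.5 g.

38.5 g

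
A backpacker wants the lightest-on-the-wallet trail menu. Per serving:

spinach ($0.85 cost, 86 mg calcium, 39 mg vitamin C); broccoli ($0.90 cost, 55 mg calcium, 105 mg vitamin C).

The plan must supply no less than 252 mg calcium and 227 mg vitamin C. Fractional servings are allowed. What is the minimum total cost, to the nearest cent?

Compare the cost at each extreme point of the feasible region.
spinach only: max(252/86, 227/39) = 5.821 servings → $4.95.
broccoli only: max(252/55, 227/105) = 4.582 servings → $4.12.
spinach + broccoli with both tight: 2.03 servings and 1.408 servings → $2.99.
Cheapest feasible corner: $2.99.

$2.99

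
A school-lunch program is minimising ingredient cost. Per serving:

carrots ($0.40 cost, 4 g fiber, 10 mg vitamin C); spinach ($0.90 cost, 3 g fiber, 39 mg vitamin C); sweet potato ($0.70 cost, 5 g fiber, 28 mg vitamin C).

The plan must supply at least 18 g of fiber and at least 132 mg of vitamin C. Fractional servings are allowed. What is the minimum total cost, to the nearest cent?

$3.19

For a min-cost LP with two ≥-constraints, a basic feasible solution has at most two positive variables.
carrots only: max(18/4, 132/10) = 13.2 servings → $5.28.
spinach only: max(18/3, 132/39) = 6 servings → $5.40.
sweet potato only: max(18/5, 132/28) = 4.714 servings → $3.30.
carrots + spinach with both tight: 2.429 servings and 2.762 servings → $3.46.
carrots + sweet potato: intersection lies outside the first quadrant.
spinach + sweet potato with both tight: 1.405 servings and 2.757 servings → $3.19.
Cheapest feasible corner: $3.19.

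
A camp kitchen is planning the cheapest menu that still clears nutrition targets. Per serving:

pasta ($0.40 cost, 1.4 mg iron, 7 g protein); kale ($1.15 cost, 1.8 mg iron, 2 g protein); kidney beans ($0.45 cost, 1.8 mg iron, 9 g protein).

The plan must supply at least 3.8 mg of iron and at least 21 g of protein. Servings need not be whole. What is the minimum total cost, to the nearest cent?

pasta only: max(3.8/1.4, 21/7) = 3 servings → $1.20.
kale only: max(3.8/1.8, 21/2) = 10.5 servings → $12.07.
kidney beans only: max(3.8/1.8, 21/9) = 2.333 servings → $1.05.
pasta + kale: intersection lies outside the first quadrant.
pasta + kidney beans (both tight): parallel constraints — no distinct corner.
kale + kidney beans with both targets exact would need a negative amount; discard.
Cheapest feasible corner: $1.05.

$1.05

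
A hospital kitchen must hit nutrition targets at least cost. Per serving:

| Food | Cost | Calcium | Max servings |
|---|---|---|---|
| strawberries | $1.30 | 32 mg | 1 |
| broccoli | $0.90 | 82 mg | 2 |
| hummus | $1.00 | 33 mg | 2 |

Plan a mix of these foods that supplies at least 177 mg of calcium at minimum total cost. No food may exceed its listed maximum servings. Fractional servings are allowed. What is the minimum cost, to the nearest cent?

Cost per mg of calcium: broccoli $0.0110, hummus $0.0303, strawberries $0.0406.
Take 2 servings of broccoli: +164.0 mg calcium for $1.80 (total $1.80, still need 13.0 mg).
Take 0.3939 servings of hummus: +13.0 mg calcium for $0.39 (total $2.19, still need 0.0 mg).
Greedy by cheapest-per-mg is optimal for a single linear constraint, so the minimum cost is $2.19.

$2.19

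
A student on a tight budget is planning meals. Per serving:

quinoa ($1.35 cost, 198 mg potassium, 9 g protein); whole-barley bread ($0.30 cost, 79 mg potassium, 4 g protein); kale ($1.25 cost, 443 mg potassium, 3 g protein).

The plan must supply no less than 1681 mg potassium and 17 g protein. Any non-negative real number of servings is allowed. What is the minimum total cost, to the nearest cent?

For a min-cost LP with two ≥-constraints, a basic feasible solution has at most two positive variables.
quinoa only: max(1681/198, 17/9) = 8.49 servings → $11.46.
whole-barley bread only: max(1681/79, 17/4) = 21.28 servings → $6.38.
kale only: max(1681/443, 17/3) = 5.667 servings → $7.08.
quinoa + whole-barley bread: intersection lies outside the first quadrant.
quinoa + kale with both tight: 0.7333 servings and 3.467 servings → $5.32.
whole-barley bread + kale with both tight: 1.621 servings and 3.506 servings → $4.87.
The minimum over all feasible corners is $4.87.

$4.87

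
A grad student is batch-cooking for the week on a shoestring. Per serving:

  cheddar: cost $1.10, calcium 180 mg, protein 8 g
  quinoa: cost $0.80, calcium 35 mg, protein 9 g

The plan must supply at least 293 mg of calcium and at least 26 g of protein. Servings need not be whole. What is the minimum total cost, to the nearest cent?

Check every corner: each single food scaled to meet both minima, and each pair solved so both constraints bind.
cheddar only: max(293/180, 26/8) = 3.25 servings → $3.58.
quinoa only: max(293/35, 26/9) = 8.371 servings → $6.70.
cheddar + quinoa with both tight: 1.289 servings and 1.743 servings → $2.81.
The minimum over all feasible corners is $2.81.

$2.81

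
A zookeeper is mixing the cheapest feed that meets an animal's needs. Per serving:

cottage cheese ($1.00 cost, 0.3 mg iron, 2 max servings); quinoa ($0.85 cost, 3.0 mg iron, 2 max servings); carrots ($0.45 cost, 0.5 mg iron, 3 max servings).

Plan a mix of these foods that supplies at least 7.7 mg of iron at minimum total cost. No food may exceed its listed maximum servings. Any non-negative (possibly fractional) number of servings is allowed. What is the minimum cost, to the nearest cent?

Cost per mg of iron: quinoa $0.2833, carrots $0.9000, cottage cheese $3.3333.
Take 2 servings of quinoa: +6.0 mg iron for $1.70 (total $1.70, still need 1.7 mg).
Take 3 servings of carrots: +1.5 mg iron for $1.35 (total $3.05, still need 0.2 mg).
Take 0.6667 servings of cottage cheese: +0.2 mg iron for $0.67 (total $3.72, still need 0.0 mg).
Greedy by cheapest-per-mg is optimal for a single linear constraint, so the minimum cost is $3.72.

$3.72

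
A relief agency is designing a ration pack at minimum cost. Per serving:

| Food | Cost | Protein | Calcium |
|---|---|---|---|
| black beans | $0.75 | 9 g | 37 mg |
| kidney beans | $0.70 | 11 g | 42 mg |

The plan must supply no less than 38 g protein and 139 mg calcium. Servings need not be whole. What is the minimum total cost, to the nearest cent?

The cheapest plan sits at a corner of the feasible region — with two constraints it uses at most two foods.
black beans only: max(38/9, 139/37) = 4.222 servings → $3.17.
kidney beans only: max(38/11, 139/42) = 3.455 servings → $2.42.
black beans + kidney beans: the both-tight solution has a negative serving — not a feasible corner.
Cheapest feasible corner: $2.42.

$2.42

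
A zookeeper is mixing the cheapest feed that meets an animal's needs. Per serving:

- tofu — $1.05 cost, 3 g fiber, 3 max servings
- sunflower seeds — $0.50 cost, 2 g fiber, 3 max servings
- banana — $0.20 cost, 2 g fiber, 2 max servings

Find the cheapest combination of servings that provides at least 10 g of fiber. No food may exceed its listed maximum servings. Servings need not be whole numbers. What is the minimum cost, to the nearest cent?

$1.90

Cost per g of fiber: banana $0.1000, sunflower seeds $0.2500, tofu $0.3500.
Take 2 servings of banana: +4.0 g fiber for $0.40 (total $0.40, still need 6.0 g).
Take 3 servings of sunflower seeds: +6.0 g fiber for $1.50 (total $1.90, still need 0.0 g).
Filling from the cheapest source first is optimal under one linear minimum: $1.90.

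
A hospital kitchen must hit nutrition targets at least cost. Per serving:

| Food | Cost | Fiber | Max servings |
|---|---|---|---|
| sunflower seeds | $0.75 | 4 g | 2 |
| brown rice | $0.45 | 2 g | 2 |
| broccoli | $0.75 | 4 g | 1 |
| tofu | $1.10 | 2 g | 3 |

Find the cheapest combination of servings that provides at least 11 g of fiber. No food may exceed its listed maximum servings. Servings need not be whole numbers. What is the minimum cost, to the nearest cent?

$2.06

Cost per g of fiber: sunflower seeds $0.1875, broccoli $0.1875, brown rice $0.2250, tofu $0.5500.
Take 2 servings of sunflower seeds: +8.0 g fiber for $1.50 (total $1.50, still need 3.0 g).
Take 0.75 servings of broccoli: +3.0 g fiber for $0.56 (total $2.06, still need 0.0 g).
Filling from the cheapest source first is optimal under one linear minimum: $2.06.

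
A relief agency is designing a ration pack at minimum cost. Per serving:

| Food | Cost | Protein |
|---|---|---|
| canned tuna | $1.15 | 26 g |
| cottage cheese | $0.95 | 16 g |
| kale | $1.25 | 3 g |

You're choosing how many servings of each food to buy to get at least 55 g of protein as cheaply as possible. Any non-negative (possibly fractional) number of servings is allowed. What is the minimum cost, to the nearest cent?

Cost per g of protein: canned tuna $0.0442, cottage cheese $0.0594, kale $0.4167.
With no serving limits, use only canned tuna: 55 g / 26 g = 2.115 servings × $1.15 = $2.43.

$2.43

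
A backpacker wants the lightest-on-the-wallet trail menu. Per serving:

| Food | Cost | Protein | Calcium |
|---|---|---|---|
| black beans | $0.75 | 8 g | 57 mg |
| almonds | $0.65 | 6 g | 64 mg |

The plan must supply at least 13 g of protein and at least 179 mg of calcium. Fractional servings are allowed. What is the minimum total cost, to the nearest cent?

$1.82

This is a tiny linear program; its minimum lies at a vertex of the feasible set. List the vertices and price them.
black beans only: max(13/8, 179/57) = 3.14 servings → $2.36.
almonds only: max(13/6, 179/64) = 2.797 servings → $1.82.
black beans + almonds with both targets exact would need a negative amount; discard.
The minimum over all feasible corners is $1.82.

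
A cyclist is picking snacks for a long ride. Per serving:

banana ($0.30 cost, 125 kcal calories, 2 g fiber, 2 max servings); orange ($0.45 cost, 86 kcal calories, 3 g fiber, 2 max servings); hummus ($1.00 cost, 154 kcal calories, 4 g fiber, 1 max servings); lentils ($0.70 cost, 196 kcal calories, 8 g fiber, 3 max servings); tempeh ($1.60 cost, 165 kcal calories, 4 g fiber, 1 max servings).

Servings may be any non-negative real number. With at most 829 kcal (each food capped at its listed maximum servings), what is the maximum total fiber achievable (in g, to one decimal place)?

31.8 g

Fiber per kcal: lentils 0.04082, orange 0.03488, hummus 0.02597, tempeh 0.02424, banana 0.016.
Take 3 servings of lentils: uses 588 kcal, +24.0 g fiber (running total 24.0 g).
Take 2 servings of orange: uses 172 kcal, +6.0 g fiber (running total 30.0 g).
Take 0.4481 servings of hummus: uses 69 kcal, +1.8 g fiber (running total 31.8 g).
Filling greedily by fiber-per-kcal is optimal for one linear limit, giving 31.8 g.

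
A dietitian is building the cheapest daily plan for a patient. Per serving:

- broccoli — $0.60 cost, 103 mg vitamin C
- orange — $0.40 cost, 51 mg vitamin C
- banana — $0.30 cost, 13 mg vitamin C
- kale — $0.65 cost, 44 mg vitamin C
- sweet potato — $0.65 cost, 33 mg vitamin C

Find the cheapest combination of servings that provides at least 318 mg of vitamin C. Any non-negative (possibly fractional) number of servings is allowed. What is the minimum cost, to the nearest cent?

Cost per mg of vitamin C: broccoli $0.0058, orange $0.0078, kale $0.0148, sweet potato $0.0197, banana $0.0231.
With no serving limits, use only broccoli: 318 mg / 103 mg = 3.087 servings × $0.60 = $1.85.

$1.85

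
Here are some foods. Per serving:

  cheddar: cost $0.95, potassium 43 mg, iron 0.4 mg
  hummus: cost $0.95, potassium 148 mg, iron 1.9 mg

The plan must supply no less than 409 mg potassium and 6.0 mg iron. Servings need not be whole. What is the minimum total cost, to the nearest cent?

$3.00

An LP optimum is at a vertex; with two nutrient constraints at most two foods are used. Check each candidate.
cheddar only: max(409/43, 6.0/0.4) = 15 servings → $14.25.
hummus only: max(409/148, 6.0/1.9) = 3.158 servings → $3.00.
cheddar + hummus with both targets exact would need a negative amount; discard.
So the least-cost plan costs $3.00.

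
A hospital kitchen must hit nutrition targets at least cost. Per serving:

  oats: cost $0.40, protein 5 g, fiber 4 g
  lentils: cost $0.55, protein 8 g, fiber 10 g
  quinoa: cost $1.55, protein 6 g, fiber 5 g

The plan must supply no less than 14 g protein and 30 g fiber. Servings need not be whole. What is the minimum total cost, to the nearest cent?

$1.65

With two linear requirements the optimum uses one or two foods; enumerate the corners.
oats only: max(14/5, 30/4) = 7.5 servings → $3.00.
lentils only: max(14/8, 30/10) = 3 servings → $1.65.
quinoa only: max(14/6, 30/5) = 6 servings → $9.30.
oats + lentils: the both-tight solution has a negative serving — not a feasible corner.
oats + quinoa: intersection lies outside the first quadrant.
lentils + quinoa: the both-tight solution has a negative serving — not a feasible corner.
Cheapest feasible corner: $1.65.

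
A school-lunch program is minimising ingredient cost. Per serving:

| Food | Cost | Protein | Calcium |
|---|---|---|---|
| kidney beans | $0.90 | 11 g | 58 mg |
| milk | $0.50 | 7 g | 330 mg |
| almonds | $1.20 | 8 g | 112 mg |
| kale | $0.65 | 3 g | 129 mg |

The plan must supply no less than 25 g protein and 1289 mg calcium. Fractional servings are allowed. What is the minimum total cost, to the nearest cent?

For a min-cost LP with two ≥-constraints, a basic feasible solution has at most two positive variables.
kidney beans only: max(25/11, 1289/58) = 22.22 servings → $20.00.
milk only: max(25/7, 1289/330) = 3.906 servings → $1.95.
almonds only: max(25/8, 1289/112) = 11.51 servings → $13.81.
kale only: max(25/3, 1289/129) = 9.992 servings → $6.49.
kidney beans + milk: intersection lies outside the first quadrant.
kidney beans + almonds: the both-tight solution has a negative serving — not a feasible corner.
kidney beans + kale: intersection lies outside the first quadrant.
milk + almonds: intersection lies outside the first quadrant.
milk + kale: the both-tight solution has a negative serving — not a feasible corner.
almonds + kale: intersection lies outside the first quadrant.
Cheapest feasible corner: $1.95.

$1.95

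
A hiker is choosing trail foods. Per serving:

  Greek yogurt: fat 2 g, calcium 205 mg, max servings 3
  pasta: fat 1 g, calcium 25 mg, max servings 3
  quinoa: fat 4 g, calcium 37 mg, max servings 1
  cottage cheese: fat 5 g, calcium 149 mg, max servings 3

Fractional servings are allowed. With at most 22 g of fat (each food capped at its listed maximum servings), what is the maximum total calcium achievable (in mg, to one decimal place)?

Calcium per g fat: Greek yogurt 102.5, cottage cheese 29.8, pasta 25, quinoa 9.25.
Take 3 servings of Greek yogurt: uses 6 g fat, +615.0 mg calcium (running total 615.0 mg).
Take 3 servings of cottage cheese: uses 15 g fat, +447.0 mg calcium (running total 1062.0 mg).
Take 1 serving of pasta: uses 1 g fat, +25.0 mg calcium (running total 1087.0 mg).
Greedy by best ratio exhausts the fat allowance optimally: 1087.0 mg.

1087.0 mg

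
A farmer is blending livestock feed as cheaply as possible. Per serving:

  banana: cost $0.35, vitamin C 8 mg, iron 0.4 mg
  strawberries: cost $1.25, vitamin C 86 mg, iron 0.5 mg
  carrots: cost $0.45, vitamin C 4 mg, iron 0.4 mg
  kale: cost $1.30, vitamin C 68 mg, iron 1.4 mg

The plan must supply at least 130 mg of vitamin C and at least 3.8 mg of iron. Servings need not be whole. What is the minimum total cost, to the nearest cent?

banana only: max(130/8, 3.8/0.4) = 16.25 servings → $5.69.
strawberries only: max(130/86, 3.8/0.5) = 7.6 servings → $9.50.
carrots only: max(130/4, 3.8/0.4) = 32.5 servings → $14.62.
kale only: max(130/68, 3.8/1.4) = 2.714 servings → $3.53.
banana + strawberries with both tight: 8.612 servings and 0.7105 servings → $3.90.
banana + carrots with both targets exact would need a negative amount; discard.
banana + kale with both tight: 4.775 servings and 1.35 servings → $3.43.
strawberries + carrots with both tight: 1.136 servings and 8.08 servings → $5.06.
strawberries + kale: the both-tight solution has a negative serving — not a feasible corner.
carrots + kale with both tight: 3.537 servings and 1.704 servings → $3.81.
The minimum over all feasible corners is $3.43.

$3.43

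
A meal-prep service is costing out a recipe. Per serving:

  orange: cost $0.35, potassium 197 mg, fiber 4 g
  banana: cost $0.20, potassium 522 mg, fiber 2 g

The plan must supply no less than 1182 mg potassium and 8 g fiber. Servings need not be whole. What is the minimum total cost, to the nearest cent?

The cheapest plan sits at a corner of the feasible region — with two constraints it uses at most two foods.
orange only: max(1182/197, 8/4) = 6 servings → $2.10.
banana only: max(1182/522, 8/2) = 4 servings → $0.80.
orange + banana with both tight: 1.07 servings and 1.861 servings → $0.75.
Cheapest feasible corner: $0.75.

$0.75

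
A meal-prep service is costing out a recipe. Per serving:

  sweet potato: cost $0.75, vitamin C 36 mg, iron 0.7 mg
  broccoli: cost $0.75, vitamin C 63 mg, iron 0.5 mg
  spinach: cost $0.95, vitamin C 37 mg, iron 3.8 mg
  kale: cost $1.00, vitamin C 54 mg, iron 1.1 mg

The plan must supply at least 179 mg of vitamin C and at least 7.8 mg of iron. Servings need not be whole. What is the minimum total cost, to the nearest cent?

Check every corner: each single food scaled to meet both minima, and each pair solved so both constraints bind.
sweet potato only: max(179/36, 7.8/0.7) = 11.14 servings → $8.36.
broccoli only: max(179/63, 7.8/0.5) = 15.6 servings → $11.70.
spinach only: max(179/37, 7.8/3.8) = 4.838 servings → $4.60.
kale only: max(179/54, 7.8/1.1) = 7.091 servings → $7.09.
sweet potato + broccoli: the both-tight solution has a negative serving — not a feasible corner.
sweet potato + spinach with both tight: 3.531 servings and 1.402 servings → $3.98.
sweet potato + kale: the both-tight solution has a negative serving — not a feasible corner.
broccoli + spinach with both tight: 1.773 servings and 1.819 servings → $3.06.
broccoli + kale with both targets exact would need a negative amount; discard.
spinach + kale with both tight: 1.364 servings and 2.381 servings → $3.68.
Cheapest feasible corner: $3.06.

$3.06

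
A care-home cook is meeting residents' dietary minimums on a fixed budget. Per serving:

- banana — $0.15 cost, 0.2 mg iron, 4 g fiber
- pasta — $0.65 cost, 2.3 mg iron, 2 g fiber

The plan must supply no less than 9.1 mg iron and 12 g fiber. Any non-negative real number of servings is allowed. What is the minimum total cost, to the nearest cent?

$2.67

This is a tiny linear program; its minimum lies at a vertex of the feasible set. List the vertices and price them.
banana only: max(9.1/0.2, 12/4) = 45.5 servings → $6.83.
pasta only: max(9.1/2.3, 12/2) = 6 servings → $3.90.
banana + pasta with both tight: 1.068 servings and 3.864 servings → $2.67.
So the least-cost plan costs $2.67.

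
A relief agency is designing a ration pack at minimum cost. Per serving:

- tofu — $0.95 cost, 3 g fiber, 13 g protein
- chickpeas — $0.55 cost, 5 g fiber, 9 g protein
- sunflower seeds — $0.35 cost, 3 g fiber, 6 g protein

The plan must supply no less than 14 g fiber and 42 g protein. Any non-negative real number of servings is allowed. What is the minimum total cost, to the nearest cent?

Two binding constraints pin down two serving amounts, so the optimal mix uses at most two foods. The candidates are each food alone (scaled to the tighter of fiber/protein) and each pair with both constraints tight.
tofu only: max(14/3, 42/13) = 4.667 servings → $4.43.
chickpeas only: max(14/5, 42/9) = 4.667 servings → $2.57.
sunflower seeds only: max(14/3, 42/6) = 7 servings → $2.45.
tofu + chickpeas with both tight: 2.211 servings and 1.474 servings → $2.91.
tofu + sunflower seeds with both tight: 2 servings and 2.667 servings → $2.83.
chickpeas + sunflower seeds: the both-tight solution has a negative serving — not a feasible corner.
So the least-cost plan costs $2.45.

$2.45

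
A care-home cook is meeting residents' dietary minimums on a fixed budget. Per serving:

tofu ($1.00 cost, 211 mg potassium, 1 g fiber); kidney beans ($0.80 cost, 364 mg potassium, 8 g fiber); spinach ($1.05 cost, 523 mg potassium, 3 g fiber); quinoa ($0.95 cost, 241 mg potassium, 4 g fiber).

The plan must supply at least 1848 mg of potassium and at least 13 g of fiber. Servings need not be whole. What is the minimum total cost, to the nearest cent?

$3.74

An LP optimum is at a vertex; with two nutrient constraints at most two foods are used. Check each candidate.
tofu only: max(1848/211, 13/1) = 13 servings → $13.00.
kidney beans only: max(1848/364, 13/8) = 5.077 servings → $4.06.
spinach only: max(1848/523, 13/3) = 4.333 servings → $4.55.
quinoa only: max(1848/241, 13/4) = 7.668 servings → $7.28.
tofu + kidney beans with both tight: 7.592 servings and 0.676 servings → $8.13.
tofu + spinach with both targets exact would need a negative amount; discard.
tofu + quinoa with both tight: 7.063 servings and 1.484 servings → $8.47.
kidney beans + spinach with both tight: 0.4059 servings and 3.251 servings → $3.74.
kidney beans + quinoa: the both-tight solution has a negative serving — not a feasible corner.
spinach + quinoa with both tight: 3.111 servings and 0.9167 servings → $4.14.
Cheapest feasible corner: $3.74.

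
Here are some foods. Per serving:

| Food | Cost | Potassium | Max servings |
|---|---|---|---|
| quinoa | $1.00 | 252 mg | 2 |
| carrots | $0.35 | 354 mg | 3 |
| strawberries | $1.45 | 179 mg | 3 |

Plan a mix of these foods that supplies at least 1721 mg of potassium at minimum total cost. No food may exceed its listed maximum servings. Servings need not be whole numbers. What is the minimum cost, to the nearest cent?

Cost per mg of potassium: carrots $0.0010, quinoa $0.0040, strawberries $0.0081.
Take 3 servings of carrots: +1062.0 mg potassium for $1.05 (total $1.05, still need 659.0 mg).
Take 2 servings of quinoa: +504.0 mg potassium for $2.00 (total $3.05, still need 155.0 mg).
Take 0.8659 servings of strawberries: +155.0 mg potassium for $1.26 (total $4.31, still need 0.0 mg).
Filling from the cheapest source first is optimal under one linear minimum: $4.31.

$4.31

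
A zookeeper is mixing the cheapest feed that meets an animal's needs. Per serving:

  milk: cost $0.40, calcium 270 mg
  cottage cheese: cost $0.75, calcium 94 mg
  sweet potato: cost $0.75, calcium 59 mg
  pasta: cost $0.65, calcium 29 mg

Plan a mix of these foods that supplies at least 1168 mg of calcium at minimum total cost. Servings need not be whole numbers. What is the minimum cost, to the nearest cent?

$1.73

Cost per mg of calcium: milk $0.0015, cottage cheese $0.0080, sweet potato $0.0127, pasta $0.0224.
With no serving limits, use only milk: 1168 mg / 270 mg = 4.326 servings × $0.40 = $1.73.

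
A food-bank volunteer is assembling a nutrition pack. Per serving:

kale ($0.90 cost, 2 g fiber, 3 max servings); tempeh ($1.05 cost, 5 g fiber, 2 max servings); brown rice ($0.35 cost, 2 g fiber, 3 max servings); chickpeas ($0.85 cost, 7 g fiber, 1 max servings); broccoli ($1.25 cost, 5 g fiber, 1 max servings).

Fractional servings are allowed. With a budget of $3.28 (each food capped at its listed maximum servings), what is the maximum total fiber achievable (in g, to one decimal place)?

19.6 g

Fiber per dollar: chickpeas 8.235, brown rice 5.714, tempeh 4.762, broccoli 4, kale 2.222.
Take 1 serving of chickpeas: spends $0.85, +7.0 g fiber (running total 7.0 g).
Take 3 servings of brown rice: spends $1.05, +6.0 g fiber (running total 13.0 g).
Take 1.314 servings of tempeh: spends $1.38, +6.6 g fiber (running total 19.6 g).
Filling greedily by fiber-per-dollar is optimal for one linear limit, giving 19.6 g.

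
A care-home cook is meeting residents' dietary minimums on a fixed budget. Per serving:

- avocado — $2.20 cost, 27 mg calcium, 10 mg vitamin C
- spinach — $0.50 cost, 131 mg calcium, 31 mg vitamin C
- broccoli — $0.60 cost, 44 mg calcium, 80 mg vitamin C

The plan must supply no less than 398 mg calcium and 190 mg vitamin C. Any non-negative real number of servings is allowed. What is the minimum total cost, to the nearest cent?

A basic optimal solution has at most two foods positive. Try each food alone and each pair with both targets met exactly.
avocado only: max(398/27, 190/10) = 19 servings → $41.80.
spinach only: max(398/131, 190/31) = 6.129 servings → $3.06.
broccoli only: max(398/44, 190/80) = 9.045 servings → $5.43.
avocado + spinach: the both-tight solution has a negative serving — not a feasible corner.
avocado + broccoli with both tight: 13.65 servings and 0.6686 servings → $30.43.
spinach + broccoli with both tight: 2.576 servings and 1.377 servings → $2.11.
Cheapest feasible corner: $2.11.

$2.11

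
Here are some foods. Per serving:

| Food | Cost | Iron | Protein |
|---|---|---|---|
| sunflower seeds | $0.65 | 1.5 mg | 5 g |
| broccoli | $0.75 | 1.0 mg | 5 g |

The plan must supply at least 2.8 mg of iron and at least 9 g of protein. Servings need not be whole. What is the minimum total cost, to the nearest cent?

$1.21

sunflower seeds only: max(2.8/1.5, 9/5) = 1.867 servings → $1.21.
broccoli only: max(2.8/1.0, 9/5) = 2.8 servings → $2.10.
sunflower seeds + broccoli with both targets exact would need a negative amount; discard.
The minimum over all feasible corners is $1.21.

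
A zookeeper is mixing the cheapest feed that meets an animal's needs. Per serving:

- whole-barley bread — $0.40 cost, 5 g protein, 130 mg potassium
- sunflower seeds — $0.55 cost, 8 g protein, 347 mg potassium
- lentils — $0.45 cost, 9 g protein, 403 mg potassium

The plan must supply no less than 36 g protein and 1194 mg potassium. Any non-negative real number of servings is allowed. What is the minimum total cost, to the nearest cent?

$1.80

With two linear requirements the optimum uses one or two foods; enumerate the corners.
whole-barley bread only: max(36/5, 1194/130) = 9.185 servings → $3.67.
sunflower seeds only: max(36/8, 1194/347) = 4.5 servings → $2.48.
lentils only: max(36/9, 1194/403) = 4 servings → $1.80.
whole-barley bread + sunflower seeds with both tight: 4.23 servings and 1.856 servings → $2.71.
whole-barley bread + lentils with both tight: 4.452 servings and 1.527 servings → $2.47.
sunflower seeds + lentils with both targets exact would need a negative amount; discard.
The minimum over all feasible corners is $1.80.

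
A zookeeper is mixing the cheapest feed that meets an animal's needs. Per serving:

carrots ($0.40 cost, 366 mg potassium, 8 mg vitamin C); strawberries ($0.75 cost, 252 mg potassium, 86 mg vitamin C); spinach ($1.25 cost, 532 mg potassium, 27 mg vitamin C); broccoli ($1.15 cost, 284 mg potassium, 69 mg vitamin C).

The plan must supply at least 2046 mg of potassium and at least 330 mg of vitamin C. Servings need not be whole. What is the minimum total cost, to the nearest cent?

This is a tiny linear program; its minimum lies at a vertex of the feasible set. List the vertices and price them.
carrots only: max(2046/366, 330/8) = 41.25 servings → $16.50.
strawberries only: max(2046/252, 330/86) = 8.119 servings → $6.09.
spinach only: max(2046/532, 330/27) = 12.22 servings → $15.28.
broccoli only: max(2046/284, 330/69) = 7.204 servings → $8.28.
carrots + strawberries with both tight: 3.15 servings and 3.544 servings → $3.92.
carrots + spinach: the both-tight solution has a negative serving — not a feasible corner.
carrots + broccoli with both tight: 2.065 servings and 4.543 servings → $6.05.
strawberries + spinach with both tight: 3.089 servings and 2.383 servings → $5.30.
strawberries + broccoli: intersection lies outside the first quadrant.
spinach + broccoli with both tight: 1.634 servings and 4.143 servings → $6.81.
The minimum over all feasible corners is $3.92.

$3.92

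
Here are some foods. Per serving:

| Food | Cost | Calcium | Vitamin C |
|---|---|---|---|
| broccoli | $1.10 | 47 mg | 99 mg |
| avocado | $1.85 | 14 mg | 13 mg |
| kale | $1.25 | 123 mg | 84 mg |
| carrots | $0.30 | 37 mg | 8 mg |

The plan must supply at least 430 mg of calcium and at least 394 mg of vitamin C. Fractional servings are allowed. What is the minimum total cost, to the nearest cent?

$5.30

An LP optimum is at a vertex; with two nutrient constraints at most two foods are used. Check each candidate.
broccoli only: max(430/47, 394/99) = 9.149 servings → $10.06.
avocado only: max(430/14, 394/13) = 30.71 servings → $56.82.
kale only: max(430/123, 394/84) = 4.69 servings → $5.86.
carrots only: max(430/37, 394/8) = 49.25 servings → $14.78.
broccoli + avocado with both targets exact would need a negative amount; discard.
broccoli + kale with both tight: 1.5 servings and 2.923 servings → $5.30.
broccoli + carrots with both tight: 3.389 servings and 7.317 servings → $5.92.
avocado + kale with both tight: 29.18 servings and 0.1749 servings → $54.20.
avocado + carrots with both tight: 30.18 servings and 0.2005 servings → $55.90.
kale + carrots with both targets exact would need a negative amount; discard.
The minimum over all feasible corners is $5.30.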